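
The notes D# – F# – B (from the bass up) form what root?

B

The distinct letter names are D#, F#, B. Arranged as a stack of thirds they read B–D#–F#, so B is the root (a B major triad).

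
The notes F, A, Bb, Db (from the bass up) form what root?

The distinct letter names are F, A, Bb, Db. Arranged as a stack of thirds they read Bb–Db–F–A, so Bb is the root (a Bb minor-major seventh chord).

Bb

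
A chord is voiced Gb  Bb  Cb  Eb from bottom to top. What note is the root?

The distinct letter names are Gb, Bb, Cb, Eb. Arranged as a stack of thirds they read Cb–Eb–Gb–Bb, so Cb is the root (a Cb major seventh chord).

Cb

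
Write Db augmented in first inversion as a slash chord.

Dbaug/F

First inversion of Db augmented has the third (F) in the bass. As a slash chord: Dbaug/F.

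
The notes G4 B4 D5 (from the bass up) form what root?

G

G, B, D are the tones of a G major triad (G–B–D), making G the root.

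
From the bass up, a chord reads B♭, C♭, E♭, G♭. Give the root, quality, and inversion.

Cb major seventh, third inversion

The distinct note names are Bb, Cb, Eb, Gb. Stacked in thirds they read Cb–Eb–Gb–Bb, which is a major seventh chord on Cb.
Bb is the seventh of Cb major seventh; seventh in the bass means third inversion (figured bass 4/2).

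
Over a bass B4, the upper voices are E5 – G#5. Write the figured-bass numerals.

6/4

The notes B, E, G# stack in thirds as E–G#–B — an E major triad. The bass B is the fifth, so this is second inversion: figured 6/4.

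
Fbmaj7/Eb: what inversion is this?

Fbmaj7/Eb means Fb major seventh with Eb in the bass. Eb is the seventh of Fb major seventh (Fb–Ab–Cb–Eb), so this is third inversion.

third inversion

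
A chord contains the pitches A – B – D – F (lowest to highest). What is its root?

B

Reordering A, B, D, F into stacked thirds gives B–D–F–A; the bottom of that stack, B, is the root.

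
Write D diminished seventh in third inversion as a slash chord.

Third inversion of D diminished seventh has the seventh (Cb) in the bass. As a slash chord: Ddim7/Cb.

Ddim7/Cb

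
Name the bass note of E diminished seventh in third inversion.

Db

E diminished seventh is E–G–Bb–Db. Third inversion places the seventh in the bass: Db.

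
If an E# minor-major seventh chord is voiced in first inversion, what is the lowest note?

G#

E# minor-major seventh is E#–G#–B#–D##. First inversion places the third in the bass: G#.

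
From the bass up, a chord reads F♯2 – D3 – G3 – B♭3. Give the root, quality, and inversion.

Reducing to letter names: F#, D, G, Bb. These stack in thirds as G–Bb–D–F# — a G minor-major seventh chord.
F# is the seventh of G minor-major seventh; seventh in the bass means third inversion (figured bass 4/2).

G minor-major seventh, third inversion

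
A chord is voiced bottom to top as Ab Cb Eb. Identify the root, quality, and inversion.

Ab minor, root position

The pitch classes Ab, Cb, Eb arrange in thirds as Ab–Cb–Eb: an Ab minor triad.
Ab is the root of Ab minor; root in the bass means root position (figured bass 5/3).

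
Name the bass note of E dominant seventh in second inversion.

E dominant seventh is E–G#–B–D. Second inversion places the fifth in the bass: B.

B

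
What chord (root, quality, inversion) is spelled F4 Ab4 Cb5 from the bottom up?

The pitch classes F, Ab, Cb arrange in thirds as F–Ab–Cb: an F diminished triad.
The lowest note is F, the root of the chord, so this is root position (figured bass 5/3).

F diminished, root position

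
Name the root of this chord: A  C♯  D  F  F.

D

A, C#, D, F are the tones of a D minor-major seventh chord (D–F–A–C#), making D the root.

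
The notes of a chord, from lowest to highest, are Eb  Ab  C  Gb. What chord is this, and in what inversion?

Ab dominant seventh, second inversion

The distinct note names are Eb, Ab, C, Gb. Stacked in thirds they read Ab–C–Eb–Gb, which is a dominant seventh chord on Ab.
With the fifth (Eb) in the bass, the chord is in second inversion (figured bass 4/3).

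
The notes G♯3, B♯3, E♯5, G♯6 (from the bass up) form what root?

The distinct letter names are G#, B#, E#. Arranged as a stack of thirds they read E#–G#–B#, so E# is the root (an E# minor triad).

E#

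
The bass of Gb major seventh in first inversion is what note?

Bb

In first inversion the third is lowest. For Gb major seventh (Gb–Bb–Db–F) that is Bb.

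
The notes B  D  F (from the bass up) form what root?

Reordering B, D, F into stacked thirds gives B–D–F; the bottom of that stack, B, is the root.

B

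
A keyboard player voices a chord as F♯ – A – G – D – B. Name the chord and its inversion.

G major ninth, third inversion

The distinct note names are F#, A, G, D, B. Stacked in thirds they read G–B–D–F#–A, which is a major ninth chord on G.
F# is the seventh of G major ninth; seventh in the bass means third inversion.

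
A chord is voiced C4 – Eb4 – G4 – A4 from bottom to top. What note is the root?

A

Reordering C, Eb, G, A into stacked thirds gives A–C–Eb–G; the bottom of that stack, A, is the root.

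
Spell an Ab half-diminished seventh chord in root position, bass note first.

Ab, Cb, Ebb, Gb

Spelling Ab half-diminished seventh: Ab–Cb–Ebb–Gb. In root position the root is bass, giving Ab, Cb, Ebb, Gb from the bottom.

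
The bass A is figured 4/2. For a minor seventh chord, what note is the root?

B

The figures 4/2 mean the seventh of the chord is in the bass. If A is the seventh of a minor seventh chord, the root is B (chord tones B–D–F#–A).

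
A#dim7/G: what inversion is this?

A#dim7/G means A# diminished seventh with G in the bass. G is the seventh of A# diminished seventh (A#–C#–E–G), so this is third inversion.

third inversion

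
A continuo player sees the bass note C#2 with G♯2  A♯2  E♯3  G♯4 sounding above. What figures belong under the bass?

6/5

The notes C#, G#, A#, E# stack in thirds as A#–C#–E#–G# — an A# minor seventh chord. The bass C# is the third, so this is first inversion: figured 6/5.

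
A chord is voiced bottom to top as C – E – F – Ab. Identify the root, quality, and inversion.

The pitch classes C, E, F, Ab arrange in thirds as F–Ab–C–E: an F minor-major seventh chord.
The lowest note is C, the fifth of the chord, so this is second inversion (figured bass 4/3).

F minor-major seventh, second inversion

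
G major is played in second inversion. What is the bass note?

D

The fifth of G major (G–B–D) is D; that is the bass in second inversion.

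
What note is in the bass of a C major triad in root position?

C

The root of C major (C–E–G) is C; that is the bass in root position.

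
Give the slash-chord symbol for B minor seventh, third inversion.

Bm7/A

Third inversion of B minor seventh has the seventh (A) in the bass. As a slash chord: Bm7/A.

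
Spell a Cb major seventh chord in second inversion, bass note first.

Spelling Cb major seventh: Cb–Eb–Gb–Bb. In second inversion the fifth is bass, giving Gb, Bb, Cb, Eb from the bottom.

Gb, Bb, Cb, Eb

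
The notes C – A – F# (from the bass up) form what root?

F#

The distinct letter names are C, A, F#. Arranged as a stack of thirds they read F#–A–C, so F# is the root (an F# diminished triad).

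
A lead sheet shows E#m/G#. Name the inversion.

first inversion

E#m/G# means E# minor with G# in the bass. G# is the third of E# minor (E#–G#–B#), so this is first inversion.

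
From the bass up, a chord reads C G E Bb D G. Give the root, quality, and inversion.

Reducing to letter names: C, G, E, Bb, D. These stack in thirds as C–E–G–Bb–D — a C dominant ninth chord.
With the root (C) in the bass, the chord is in root position.

C dominant ninth, root position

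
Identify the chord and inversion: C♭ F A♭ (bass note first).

F diminished, second inversion

The distinct note names are Cb, F, Ab. Stacked in thirds they read F–Ab–Cb, which is a diminished triad on F.
The lowest note is Cb, the fifth of the chord, so this is second inversion (figured bass 6/4).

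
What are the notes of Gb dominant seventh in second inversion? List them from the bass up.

The chord tones are Gb–Bb–Db–Fb. With the fifth (Db) lowest for second inversion: Db, Fb, Gb, Bb.

Db, Fb, Gb, Bb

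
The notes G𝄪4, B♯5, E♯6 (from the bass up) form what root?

Reordering G##, B#, E# into stacked thirds gives E#–G##–B#; the bottom of that stack, E#, is the root.

E#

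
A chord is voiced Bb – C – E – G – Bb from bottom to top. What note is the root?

Bb, C, E, G are the tones of a C dominant seventh chord (C–E–G–Bb), making C the root.

C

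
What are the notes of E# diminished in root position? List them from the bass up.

E#, G#, B

Spelling E# diminished: E#–G#–B. In root position the root is bass, giving E#, G#, B from the bottom.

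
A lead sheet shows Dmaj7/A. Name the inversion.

Dmaj7/A means D major seventh with A in the bass. A is the fifth of D major seventh (D–F#–A–C#), so this is second inversion.

second inversion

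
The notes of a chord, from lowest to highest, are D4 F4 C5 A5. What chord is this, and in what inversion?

D minor seventh, root position

Reducing to letter names: D, F, C, A. These stack in thirds as D–F–A–C — a D minor seventh chord.
With the root (D) in the bass, the chord is in root position (figured bass 7).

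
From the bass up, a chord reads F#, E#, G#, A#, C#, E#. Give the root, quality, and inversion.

Reducing to letter names: F#, E#, G#, A#, C#. These stack in thirds as F#–A#–C#–E#–G# — an F# major ninth chord.
The lowest note is F#, the root of the chord, so this is root position.

F# major ninth, root position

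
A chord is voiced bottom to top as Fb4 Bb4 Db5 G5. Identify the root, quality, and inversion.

The pitch classes Fb, Bb, Db, G arrange in thirds as G–Bb–Db–Fb: a G diminished seventh chord.
The lowest note is Fb, the seventh of the chord, so this is third inversion (figured bass 4/2).

G diminished seventh, third inversion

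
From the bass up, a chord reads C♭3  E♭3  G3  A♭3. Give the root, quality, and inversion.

The distinct note names are Cb, Eb, G, Ab. Stacked in thirds they read Ab–Cb–Eb–G, which is a minor-major seventh chord on Ab.
The lowest note is Cb, the third of the chord, so this is first inversion (figured bass 6/5).

Ab minor-major seventh, first inversion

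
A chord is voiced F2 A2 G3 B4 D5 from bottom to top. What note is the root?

G

Reordering F, A, G, B, D into stacked thirds gives G–B–D–F–A; the bottom of that stack, G, is the root.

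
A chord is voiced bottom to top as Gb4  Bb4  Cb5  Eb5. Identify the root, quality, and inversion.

Cb major seventh, second inversion

The pitch classes Gb, Bb, Cb, Eb arrange in thirds as Cb–Eb–Gb–Bb: a Cb major seventh chord.
The lowest note is Gb, the fifth of the chord, so this is second inversion (figured bass 4/3).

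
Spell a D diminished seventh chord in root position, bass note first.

D diminished seventh is D–F–Ab–Cb. Root position puts the root (D) in the bass, with the remaining tones above: D, F, Ab, Cb.

D, F, Ab, Cb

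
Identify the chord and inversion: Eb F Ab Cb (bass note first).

F half-diminished seventh, third inversion

The pitch classes Eb, F, Ab, Cb arrange in thirds as F–Ab–Cb–Eb: an F half-diminished seventh chord.
Eb is the seventh of F half-diminished seventh; seventh in the bass means third inversion (figured bass 4/2).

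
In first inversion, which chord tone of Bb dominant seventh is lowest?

The third of Bb dominant seventh (Bb–D–F–Ab) is D; that is the bass in first inversion.

D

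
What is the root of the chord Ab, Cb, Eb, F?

F

The distinct letter names are Ab, Cb, Eb, F. Arranged as a stack of thirds they read F–Ab–Cb–Eb, so F is the root (an F half-diminished seventh chord).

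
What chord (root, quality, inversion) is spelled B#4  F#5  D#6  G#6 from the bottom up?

The distinct note names are B#, F#, D#, G#. Stacked in thirds they read G#–B#–D#–F#, which is a dominant seventh chord on G#.
B# is the third of G# dominant seventh; third in the bass means first inversion (figured bass 6/5).

G# dominant seventh, first inversion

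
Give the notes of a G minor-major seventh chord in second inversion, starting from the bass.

Spelling G minor-major seventh: G–Bb–D–F#. In second inversion the fifth is bass, giving D, F#, G, Bb from the bottom.

D, F#, G, Bb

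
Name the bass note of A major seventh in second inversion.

The fifth of A major seventh (A–C#–E–G#) is E; that is the bass in second inversion.

E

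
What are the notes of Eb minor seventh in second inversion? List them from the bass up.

Bb, Db, Eb, Gb

Eb minor seventh is Eb–Gb–Bb–Db. Second inversion puts the fifth (Bb) in the bass, with the remaining tones above: Bb, Db, Eb, Gb.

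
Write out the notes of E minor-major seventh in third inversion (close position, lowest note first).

D#, E, G, B

The chord tones are E–G–B–D#. With the seventh (D#) lowest for third inversion: D#, E, G, B.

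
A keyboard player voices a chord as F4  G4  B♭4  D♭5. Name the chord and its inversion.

The distinct note names are F, G, Bb, Db. Stacked in thirds they read G–Bb–Db–F, which is a half-diminished seventh chord on G.
With the seventh (F) in the bass, the chord is in third inversion (figured bass 4/2).

G half-diminished seventh, third inversion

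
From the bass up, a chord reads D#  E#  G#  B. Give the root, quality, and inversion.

The pitch classes D#, E#, G#, B arrange in thirds as E#–G#–B–D#: an E# half-diminished seventh chord.
With the seventh (D#) in the bass, the chord is in third inversion (figured bass 4/2).

E# half-diminished seventh, third inversion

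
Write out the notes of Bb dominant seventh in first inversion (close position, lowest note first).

D, F, Ab, Bb

Spelling Bb dominant seventh: Bb–D–F–Ab. In first inversion the third is bass, giving D, F, Ab, Bb from the bottom.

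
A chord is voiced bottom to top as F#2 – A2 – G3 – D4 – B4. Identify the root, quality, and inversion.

G major ninth, third inversion

The pitch classes F#, A, G, D, B arrange in thirds as G–B–D–F#–A: a G major ninth chord.
F# is the seventh of G major ninth; seventh in the bass means third inversion.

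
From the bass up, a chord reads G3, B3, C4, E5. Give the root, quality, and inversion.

C major seventh, second inversion

The pitch classes G, B, C, E arrange in thirds as C–E–G–B: a C major seventh chord.
The lowest note is G, the fifth of the chord, so this is second inversion (figured bass 4/3).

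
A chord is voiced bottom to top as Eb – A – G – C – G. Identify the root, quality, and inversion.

A half-diminished seventh, second inversion

The distinct note names are Eb, A, G, C. Stacked in thirds they read A–C–Eb–G, which is a half-diminished seventh chord on A.
With the fifth (Eb) in the bass, the chord is in second inversion (figured bass 4/3).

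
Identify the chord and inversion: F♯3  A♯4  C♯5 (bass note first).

The pitch classes F#, A#, C# arrange in thirds as F#–A#–C#: an F# major triad.
The lowest note is F#, the root of the chord, so this is root position (figured bass 5/3).

F# major, root position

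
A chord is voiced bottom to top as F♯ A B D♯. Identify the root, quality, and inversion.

Reducing to letter names: F#, A, B, D#. These stack in thirds as B–D#–F#–A — a B dominant seventh chord.
With the fifth (F#) in the bass, the chord is in second inversion (figured bass 4/3).

B dominant seventh, second inversion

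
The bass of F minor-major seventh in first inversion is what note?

Ab

F minor-major seventh is F–Ab–C–E. First inversion places the third in the bass: Ab.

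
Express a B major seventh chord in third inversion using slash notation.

Bmaj7/A#

Third inversion of B major seventh has the seventh (A#) in the bass. As a slash chord: Bmaj7/A#.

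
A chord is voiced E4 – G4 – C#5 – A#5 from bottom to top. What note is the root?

A#

The distinct letter names are E, G, C#, A#. Arranged as a stack of thirds they read A#–C#–E–G, so A# is the root (an A# diminished seventh chord).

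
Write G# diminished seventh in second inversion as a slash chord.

G#dim7/D

Second inversion of G# diminished seventh has the fifth (D) in the bass. As a slash chord: G#dim7/D.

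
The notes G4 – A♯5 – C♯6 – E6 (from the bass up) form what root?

G, A#, C#, E are the tones of an A# diminished seventh chord (A#–C#–E–G), making A# the root.

A#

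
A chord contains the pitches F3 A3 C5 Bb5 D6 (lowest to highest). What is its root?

Bb

Reordering F, A, C, Bb, D into stacked thirds gives Bb–D–F–A–C; the bottom of that stack, Bb, is the root.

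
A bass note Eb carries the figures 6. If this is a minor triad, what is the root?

The figures 6 mean the third of the chord is in the bass. If Eb is the third of a minor triad, the root is C (chord tones C–Eb–G).

C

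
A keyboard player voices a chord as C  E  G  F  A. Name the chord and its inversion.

F major ninth, second inversion

Reducing to letter names: C, E, G, F, A. These stack in thirds as F–A–C–E–G — an F major ninth chord.
C is the fifth of F major ninth; fifth in the bass means second inversion.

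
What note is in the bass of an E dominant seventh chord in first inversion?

G#

In first inversion the third is lowest. For E dominant seventh (E–G#–B–D) that is G#.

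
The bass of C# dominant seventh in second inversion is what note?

In second inversion the fifth is lowest. For C# dominant seventh (C#–E#–G#–B) that is G#.

G#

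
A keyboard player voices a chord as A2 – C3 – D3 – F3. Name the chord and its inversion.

D minor seventh, second inversion

The pitch classes A, C, D, F arrange in thirds as D–F–A–C: a D minor seventh chord.
With the fifth (A) in the bass, the chord is in second inversion (figured bass 4/3).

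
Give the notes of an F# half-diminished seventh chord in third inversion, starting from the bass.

Spelling F# half-diminished seventh: F#–A–C–E. In third inversion the seventh is bass, giving E, F#, A, C from the bottom.

E, F#, A, C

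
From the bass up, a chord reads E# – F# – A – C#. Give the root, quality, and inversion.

The distinct note names are E#, F#, A, C#. Stacked in thirds they read F#–A–C#–E#, which is a minor-major seventh chord on F#.
E# is the seventh of F# minor-major seventh; seventh in the bass means third inversion (figured bass 4/2).

F# minor-major seventh, third inversion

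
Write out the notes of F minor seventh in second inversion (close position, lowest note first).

C, Eb, F, Ab

F minor seventh is F–Ab–C–Eb. Second inversion puts the fifth (C) in the bass, with the remaining tones above: C, Eb, F, Ab.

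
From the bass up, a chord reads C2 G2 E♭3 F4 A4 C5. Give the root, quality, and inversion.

F dominant ninth, second inversion

The pitch classes C, G, Eb, F, A arrange in thirds as F–A–C–Eb–G: an F dominant ninth chord.
With the fifth (C) in the bass, the chord is in second inversion.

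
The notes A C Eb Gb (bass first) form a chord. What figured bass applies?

7

The notes A, C, Eb, Gb stack in thirds as A–C–Eb–Gb — an A diminished seventh chord. The bass A is the root, so this is root position: figured 7.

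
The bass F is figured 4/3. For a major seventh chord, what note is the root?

The figures 4/3 mean the fifth of the chord is in the bass. If F is the fifth of a major seventh chord, the root is Bb (chord tones Bb–D–F–A).

Bb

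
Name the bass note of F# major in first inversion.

The third of F# major (F#–A#–C#) is A#; that is the bass in first inversion.

A#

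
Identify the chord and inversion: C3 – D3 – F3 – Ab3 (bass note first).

D half-diminished seventh, third inversion

The pitch classes C, D, F, Ab arrange in thirds as D–F–Ab–C: a D half-diminished seventh chord.
C is the seventh of D half-diminished seventh; seventh in the bass means third inversion (figured bass 4/2).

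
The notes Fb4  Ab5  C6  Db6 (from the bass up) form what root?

Fb, Ab, C, Db are the tones of a Db minor-major seventh chord (Db–Fb–Ab–C), making Db the root.

Db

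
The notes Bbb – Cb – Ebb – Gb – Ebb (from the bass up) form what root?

Cb

Reordering Bbb, Cb, Ebb, Gb into stacked thirds gives Cb–Ebb–Gb–Bbb; the bottom of that stack, Cb, is the root.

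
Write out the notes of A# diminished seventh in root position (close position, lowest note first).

Spelling A# diminished seventh: A#–C#–E–G. In root position the root is bass, giving A#, C#, E, G from the bottom.

A#, C#, E, G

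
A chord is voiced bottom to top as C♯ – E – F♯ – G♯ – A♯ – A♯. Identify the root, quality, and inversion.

F# dominant ninth, second inversion

The pitch classes C#, E, F#, G#, A# arrange in thirds as F#–A#–C#–E–G#: an F# dominant ninth chord.
The lowest note is C#, the fifth of the chord, so this is second inversion.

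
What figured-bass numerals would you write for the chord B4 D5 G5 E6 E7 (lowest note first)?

The notes B, D, G, E stack in thirds as E–G–B–D — an E minor seventh chord. The bass B is the fifth, so this is second inversion: figured 4/3.

4/3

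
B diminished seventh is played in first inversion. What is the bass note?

D

In first inversion the third is lowest. For B diminished seventh (B–D–F–Ab) that is D.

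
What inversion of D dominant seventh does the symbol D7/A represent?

D7/A means D dominant seventh with A in the bass. A is the fifth of D dominant seventh (D–F#–A–C), so this is second inversion.

second inversion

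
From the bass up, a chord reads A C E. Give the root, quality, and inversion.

A minor, root position

The pitch classes A, C, E arrange in thirds as A–C–E: an A minor triad.
With the root (A) in the bass, the chord is in root position (figured bass 5/3).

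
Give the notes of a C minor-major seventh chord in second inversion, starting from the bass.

Spelling C minor-major seventh: C–Eb–G–B. In second inversion the fifth is bass, giving G, B, C, Eb from the bottom.

G, B, C, Eb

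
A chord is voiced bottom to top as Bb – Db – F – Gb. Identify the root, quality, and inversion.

Reducing to letter names: Bb, Db, F, Gb. These stack in thirds as Gb–Bb–Db–F — a Gb major seventh chord.
Bb is the third of Gb major seventh; third in the bass means first inversion (figured bass 6/5).

Gb major seventh, first inversion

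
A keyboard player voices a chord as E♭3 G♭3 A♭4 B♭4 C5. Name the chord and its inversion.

Reducing to letter names: Eb, Gb, Ab, Bb, C. These stack in thirds as Ab–C–Eb–Gb–Bb — an Ab dominant ninth chord.
The lowest note is Eb, the fifth of the chord, so this is second inversion.

Ab dominant ninth, second inversion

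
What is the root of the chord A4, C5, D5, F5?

Reordering A, C, D, F into stacked thirds gives D–F–A–C; the bottom of that stack, D, is the root.

D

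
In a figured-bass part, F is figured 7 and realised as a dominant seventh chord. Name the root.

The figures 7 mean the root of the chord is in the bass. If F is the root of a dominant seventh chord, the root is F (chord tones F–A–C–Eb).

F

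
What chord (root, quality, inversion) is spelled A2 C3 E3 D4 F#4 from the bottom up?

The distinct note names are A, C, E, D, F#. Stacked in thirds they read D–F#–A–C–E, which is a dominant ninth chord on D.
The lowest note is A, the fifth of the chord, so this is second inversion.

D dominant ninth, second inversion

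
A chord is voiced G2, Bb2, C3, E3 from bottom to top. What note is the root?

Reordering G, Bb, C, E into stacked thirds gives C–E–G–Bb; the bottom of that stack, C, is the root.

C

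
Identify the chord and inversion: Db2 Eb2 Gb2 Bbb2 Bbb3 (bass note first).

The distinct note names are Db, Eb, Gb, Bbb. Stacked in thirds they read Eb–Gb–Bbb–Db, which is a half-diminished seventh chord on Eb.
The lowest note is Db, the seventh of the chord, so this is third inversion (figured bass 4/2).

Eb half-diminished seventh, third inversion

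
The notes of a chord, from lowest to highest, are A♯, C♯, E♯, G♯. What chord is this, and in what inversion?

The distinct note names are A#, C#, E#, G#. Stacked in thirds they read A#–C#–E#–G#, which is a minor seventh chord on A#.
The lowest note is A#, the root of the chord, so this is root position (figured bass 7).

A# minor seventh, root position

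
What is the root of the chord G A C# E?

G, A, C#, E are the tones of an A dominant seventh chord (A–C#–E–G), making A the root.

A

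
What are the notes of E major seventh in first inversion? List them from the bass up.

G#, B, D#, E

The chord tones are E–G#–B–D#. With the third (G#) lowest for first inversion: G#, B, D#, E.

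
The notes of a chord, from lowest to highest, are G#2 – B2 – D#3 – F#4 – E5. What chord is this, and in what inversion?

E major ninth, first inversion

The distinct note names are G#, B, D#, F#, E. Stacked in thirds they read E–G#–B–D#–F#, which is a major ninth chord on E.
G# is the third of E major ninth; third in the bass means first inversion.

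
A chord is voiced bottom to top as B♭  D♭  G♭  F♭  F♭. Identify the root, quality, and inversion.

The distinct note names are Bb, Db, Gb, Fb. Stacked in thirds they read Gb–Bb–Db–Fb, which is a dominant seventh chord on Gb.
The lowest note is Bb, the third of the chord, so this is first inversion (figured bass 6/5).

Gb dominant seventh, first inversion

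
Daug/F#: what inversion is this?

first inversion

Daug/F# means D augmented with F# in the bass. F# is the third of D augmented (D–F#–A#), so this is first inversion.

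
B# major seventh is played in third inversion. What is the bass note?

B# major seventh is B#–D##–F##–A##. Third inversion places the seventh in the bass: A##.

A##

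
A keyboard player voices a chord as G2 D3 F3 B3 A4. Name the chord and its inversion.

G dominant ninth, root position

Reducing to letter names: G, D, F, B, A. These stack in thirds as G–B–D–F–A — a G dominant ninth chord.
G is the root of G dominant ninth; root in the bass means root position.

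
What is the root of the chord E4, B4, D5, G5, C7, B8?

C

Reordering E, B, D, G, C into stacked thirds gives C–E–G–B–D; the bottom of that stack, C, is the root.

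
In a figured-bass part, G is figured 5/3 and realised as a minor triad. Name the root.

The figures 5/3 mean the root of the chord is in the bass. If G is the root of a minor triad, the root is G (chord tones G–Bb–D).

G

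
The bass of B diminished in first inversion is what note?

D

In first inversion the third is lowest. For B diminished (B–D–F) that is D.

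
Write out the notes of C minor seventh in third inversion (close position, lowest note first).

Spelling C minor seventh: C–Eb–G–Bb. In third inversion the seventh is bass, giving Bb, C, Eb, G from the bottom.

Bb, C, Eb, G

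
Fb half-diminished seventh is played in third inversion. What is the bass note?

In third inversion the seventh is lowest. For Fb half-diminished seventh (Fb–Abb–Cbb–Ebb) that is Ebb.

Ebb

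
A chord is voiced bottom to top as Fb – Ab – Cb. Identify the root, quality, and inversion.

Fb major, root position

The pitch classes Fb, Ab, Cb arrange in thirds as Fb–Ab–Cb: an Fb major triad.
With the root (Fb) in the bass, the chord is in root position (figured bass 5/3).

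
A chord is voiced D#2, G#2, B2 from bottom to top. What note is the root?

G#

D#, G#, B are the tones of a G# minor triad (G#–B–D#), making G# the root.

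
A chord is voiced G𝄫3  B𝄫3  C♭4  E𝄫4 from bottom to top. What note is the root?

Cb

Reordering Gbb, Bbb, Cb, Ebb into stacked thirds gives Cb–Ebb–Gbb–Bbb; the bottom of that stack, Cb, is the root.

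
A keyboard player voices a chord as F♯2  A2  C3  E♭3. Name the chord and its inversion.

F# diminished seventh, root position

The distinct note names are F#, A, C, Eb. Stacked in thirds they read F#–A–C–Eb, which is a diminished seventh chord on F#.
The lowest note is F#, the root of the chord, so this is root position (figured bass 7).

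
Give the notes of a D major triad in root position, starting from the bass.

Spelling D major: D–F#–A. In root position the root is bass, giving D, F#, A from the bottom.

D, F#, A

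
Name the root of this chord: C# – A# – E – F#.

F#

Reordering C#, A#, E, F# into stacked thirds gives F#–A#–C#–E; the bottom of that stack, F#, is the root.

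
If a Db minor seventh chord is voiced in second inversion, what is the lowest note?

Ab

Db minor seventh is Db–Fb–Ab–Cb. Second inversion places the fifth in the bass: Ab.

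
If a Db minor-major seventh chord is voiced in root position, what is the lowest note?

Db

In root position the root is lowest. For Db minor-major seventh (Db–Fb–Ab–C) that is Db.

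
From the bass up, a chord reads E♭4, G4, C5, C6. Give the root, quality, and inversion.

C minor, first inversion

The distinct note names are Eb, G, C. Stacked in thirds they read C–Eb–G, which is a minor triad on C.
With the third (Eb) in the bass, the chord is in first inversion (figured bass 6).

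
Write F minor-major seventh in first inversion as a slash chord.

Fm(maj7)/Ab

First inversion of F minor-major seventh has the third (Ab) in the bass. As a slash chord: Fm(maj7)/Ab.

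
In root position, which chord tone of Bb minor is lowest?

Bb

The root of Bb minor (Bb–Db–F) is Bb; that is the bass in root position.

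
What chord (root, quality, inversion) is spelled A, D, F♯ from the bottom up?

D major, second inversion

Reducing to letter names: A, D, F#. These stack in thirds as D–F#–A — a D major triad.
A is the fifth of D major; fifth in the bass means second inversion (figured bass 6/4).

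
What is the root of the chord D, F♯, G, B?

G

Reordering D, F#, G, B into stacked thirds gives G–B–D–F#; the bottom of that stack, G, is the root.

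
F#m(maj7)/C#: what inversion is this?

second inversion

F#m(maj7)/C# means F# minor-major seventh with C# in the bass. C# is the fifth of F# minor-major seventh (F#–A–C#–E#), so this is second inversion.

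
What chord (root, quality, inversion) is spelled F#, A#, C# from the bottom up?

F# major, root position

The pitch classes F#, A#, C# arrange in thirds as F#–A#–C#: an F# major triad.
With the root (F#) in the bass, the chord is in root position (figured bass 5/3).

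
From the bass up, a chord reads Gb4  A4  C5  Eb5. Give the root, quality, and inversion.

The pitch classes Gb, A, C, Eb arrange in thirds as A–C–Eb–Gb: an A diminished seventh chord.
With the seventh (Gb) in the bass, the chord is in third inversion (figured bass 4/2).

A diminished seventh, third inversion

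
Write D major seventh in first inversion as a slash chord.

Dmaj7/F#

First inversion of D major seventh has the third (F#) in the bass. As a slash chord: Dmaj7/F#.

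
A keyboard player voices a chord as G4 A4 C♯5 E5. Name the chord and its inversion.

A dominant seventh, third inversion

Reducing to letter names: G, A, C#, E. These stack in thirds as A–C#–E–G — an A dominant seventh chord.
With the seventh (G) in the bass, the chord is in third inversion (figured bass 4/2).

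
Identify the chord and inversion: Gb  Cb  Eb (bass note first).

Reducing to letter names: Gb, Cb, Eb. These stack in thirds as Cb–Eb–Gb — a Cb major triad.
The lowest note is Gb, the fifth of the chord, so this is second inversion (figured bass 6/4).

Cb major, second inversion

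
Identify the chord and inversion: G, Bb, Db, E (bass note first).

The distinct note names are G, Bb, Db, E. Stacked in thirds they read E–G–Bb–Db, which is a diminished seventh chord on E.
With the third (G) in the bass, the chord is in first inversion (figured bass 6/5).

E diminished seventh, first inversion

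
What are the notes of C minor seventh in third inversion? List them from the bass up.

C minor seventh is C–Eb–G–Bb. Third inversion puts the seventh (Bb) in the bass, with the remaining tones above: Bb, C, Eb, G.

Bb, C, Eb, G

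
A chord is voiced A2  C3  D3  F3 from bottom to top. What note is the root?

The distinct letter names are A, C, D, F. Arranged as a stack of thirds they read D–F–A–C, so D is the root (a D minor seventh chord).

D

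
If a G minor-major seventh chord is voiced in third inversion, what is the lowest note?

F#

G minor-major seventh is G–Bb–D–F#. Third inversion places the seventh in the bass: F#.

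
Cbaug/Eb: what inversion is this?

Cbaug/Eb means Cb augmented with Eb in the bass. Eb is the third of Cb augmented (Cb–Eb–G), so this is first inversion.

first inversion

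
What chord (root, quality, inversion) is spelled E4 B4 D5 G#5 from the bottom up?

The pitch classes E, B, D, G# arrange in thirds as E–G#–B–D: an E dominant seventh chord.
With the root (E) in the bass, the chord is in root position (figured bass 7).

E dominant seventh, root position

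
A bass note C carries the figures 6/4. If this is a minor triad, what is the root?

F

The figures 6/4 mean the fifth of the chord is in the bass. If C is the fifth of a minor triad, the root is F (chord tones F–Ab–C).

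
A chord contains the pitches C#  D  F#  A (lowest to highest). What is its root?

D

C#, D, F#, A are the tones of a D major seventh chord (D–F#–A–C#), making D the root.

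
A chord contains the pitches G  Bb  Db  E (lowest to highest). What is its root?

The distinct letter names are G, Bb, Db, E. Arranged as a stack of thirds they read E–G–Bb–Db, so E is the root (an E diminished seventh chord).

E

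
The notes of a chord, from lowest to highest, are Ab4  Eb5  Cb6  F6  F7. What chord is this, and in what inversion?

F half-diminished seventh, first inversion

Reducing to letter names: Ab, Eb, Cb, F. These stack in thirds as F–Ab–Cb–Eb — an F half-diminished seventh chord.
With the third (Ab) in the bass, the chord is in first inversion (figured bass 6/5).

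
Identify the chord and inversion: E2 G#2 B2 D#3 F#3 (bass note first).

The distinct note names are E, G#, B, D#, F#. Stacked in thirds they read E–G#–B–D#–F#, which is a major ninth chord on E.
E is the root of E major ninth; root in the bass means root position.

E major ninth, root position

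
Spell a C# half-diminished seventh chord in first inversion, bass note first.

The chord tones are C#–E–G–B. With the third (E) lowest for first inversion: E, G, B, C#.

E, G, B, C#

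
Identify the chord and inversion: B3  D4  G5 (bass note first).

Reducing to letter names: B, D, G. These stack in thirds as G–B–D — a G major triad.
The lowest note is B, the third of the chord, so this is first inversion (figured bass 6).

G major, first inversion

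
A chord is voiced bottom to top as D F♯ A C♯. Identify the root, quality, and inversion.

The distinct note names are D, F#, A, C#. Stacked in thirds they read D–F#–A–C#, which is a major seventh chord on D.
The lowest note is D, the root of the chord, so this is root position (figured bass 7).

D major seventh, root position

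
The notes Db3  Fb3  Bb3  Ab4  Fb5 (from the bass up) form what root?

Bb

The distinct letter names are Db, Fb, Bb, Ab. Arranged as a stack of thirds they read Bb–Db–Fb–Ab, so Bb is the root (a Bb half-diminished seventh chord).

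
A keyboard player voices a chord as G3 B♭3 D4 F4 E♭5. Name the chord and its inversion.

The pitch classes G, Bb, D, F, Eb arrange in thirds as Eb–G–Bb–D–F: an Eb major ninth chord.
The lowest note is G, the third of the chord, so this is first inversion.

Eb major ninth, first inversion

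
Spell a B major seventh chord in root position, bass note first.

B major seventh is B–D#–F#–A#. Root position puts the root (B) in the bass, with the remaining tones above: B, D#, F#, A#.

B, D#, F#, A#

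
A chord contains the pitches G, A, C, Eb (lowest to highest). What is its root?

A

G, A, C, Eb are the tones of an A half-diminished seventh chord (A–C–Eb–G), making A the root.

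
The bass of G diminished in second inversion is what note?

The fifth of G diminished (G–Bb–Db) is Db; that is the bass in second inversion.

Db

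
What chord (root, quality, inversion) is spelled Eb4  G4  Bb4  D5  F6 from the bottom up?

The pitch classes Eb, G, Bb, D, F arrange in thirds as Eb–G–Bb–D–F: an Eb major ninth chord.
With the root (Eb) in the bass, the chord is in root position.

Eb major ninth, root position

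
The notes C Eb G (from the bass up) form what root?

C

C, Eb, G are the tones of a C minor triad (C–Eb–G), making C the root.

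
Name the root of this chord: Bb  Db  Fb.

Bb, Db, Fb are the tones of a Bb diminished triad (Bb–Db–Fb), making Bb the root.

Bb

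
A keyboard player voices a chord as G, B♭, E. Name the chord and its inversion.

The distinct note names are G, Bb, E. Stacked in thirds they read E–G–Bb, which is a diminished triad on E.
The lowest note is G, the third of the chord, so this is first inversion (figured bass 6).

E diminished, first inversion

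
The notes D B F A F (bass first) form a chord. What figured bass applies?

The notes D, B, F, A stack in thirds as B–D–F–A — a B half-diminished seventh chord. The bass D is the third, so this is first inversion: figured 6/5.

6/5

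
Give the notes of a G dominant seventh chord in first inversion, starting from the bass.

B, D, F, G

Spelling G dominant seventh: G–B–D–F. In first inversion the third is bass, giving B, D, F, G from the bottom.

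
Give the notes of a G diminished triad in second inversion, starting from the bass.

Db, G, Bb

Spelling G diminished: G–Bb–Db. In second inversion the fifth is bass, giving Db, G, Bb from the bottom.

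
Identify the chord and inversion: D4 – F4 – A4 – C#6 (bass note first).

D minor-major seventh, root position

The pitch classes D, F, A, C# arrange in thirds as D–F–A–C#: a D minor-major seventh chord.
D is the root of D minor-major seventh; root in the bass means root position (figured bass 7).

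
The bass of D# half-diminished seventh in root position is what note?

D# half-diminished seventh is D#–F#–A–C#. Root position places the root in the bass: D#.

D#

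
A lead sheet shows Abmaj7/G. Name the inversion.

third inversion

Abmaj7/G means Ab major seventh with G in the bass. G is the seventh of Ab major seventh (Ab–C–Eb–G), so this is third inversion.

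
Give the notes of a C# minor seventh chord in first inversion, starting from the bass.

E, G#, B, C#

C# minor seventh is C#–E–G#–B. First inversion puts the third (E) in the bass, with the remaining tones above: E, G#, B, C#.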